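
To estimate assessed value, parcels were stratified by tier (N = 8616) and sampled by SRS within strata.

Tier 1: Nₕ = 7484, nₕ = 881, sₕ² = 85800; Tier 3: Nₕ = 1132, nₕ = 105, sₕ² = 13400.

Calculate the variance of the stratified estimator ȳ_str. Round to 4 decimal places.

66.8284

Var(ȳ_str) = Σₕ Wₕ²(1 − fₕ)sₕ²/nₕ with Wₕ = Nₕ/N, N = 8616.
Tier 1: Wₕ = 0.86861653; term = 0.86861653²·(1 − 0.11771780)·85800/881 = 64.829859.
Tier 3: Wₕ = 0.13138347; term = 0.13138347²·(1 − 0.09275618)·13400/105 = 1.9985775.
Sum = 66.828437.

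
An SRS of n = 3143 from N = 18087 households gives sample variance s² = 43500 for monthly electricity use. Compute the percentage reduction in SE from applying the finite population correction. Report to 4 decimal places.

9.1029

f = n/N = 3143/18087 = 0.17377122.
SE_no-fpc = √(s²/n) = 3.7202527; SE_fpc = √((1−f)s²/n) = 3.3816028.
Ratio = √(1−f) = 0.90897128. Reduction = 100·(1 − 0.90897128) = 9.1029%.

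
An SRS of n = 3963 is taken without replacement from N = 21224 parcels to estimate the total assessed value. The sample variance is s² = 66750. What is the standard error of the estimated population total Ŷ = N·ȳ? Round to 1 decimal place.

Var(Ŷ) = N²·Var(ȳ) = N²·(1 − n/N)·s²/n.
f = 3963/21224 = 0.18672258; Var(ȳ) = 0.81327742·66750/3963 = 13.698276.
Var(Ŷ) = 21224² · 13.698276 = 6.1705004 × 10^9.
SE(Ŷ) = √(6.1705004 × 10^9) = 78552.5.

78552.5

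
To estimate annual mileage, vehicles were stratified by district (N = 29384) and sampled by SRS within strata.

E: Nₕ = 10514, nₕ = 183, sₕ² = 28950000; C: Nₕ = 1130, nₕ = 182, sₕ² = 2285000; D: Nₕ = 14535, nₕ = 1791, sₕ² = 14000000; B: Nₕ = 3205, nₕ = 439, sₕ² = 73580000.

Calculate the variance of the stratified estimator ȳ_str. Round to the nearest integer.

Var(ȳ_str) = Σₕ Wₕ²(1 − fₕ)sₕ²/nₕ with Wₕ = Nₕ/N, N = 29384.
E: Wₕ = 0.35781378; term = 0.35781378²·(1 − 0.01740536)·28950000/183 = 19901.508.
C: Wₕ = 0.03845630; term = 0.03845630²·(1 − 0.16106195)·2285000/182 = 15.576855.
D: Wₕ = 0.49465696; term = 0.49465696²·(1 − 0.12321981)·14000000/1791 = 1676.9936.
B: Wₕ = 0.10907296; term = 0.10907296²·(1 − 0.13697348)·73580000/439 = 1720.8921.
Sum = 23314.971.

23315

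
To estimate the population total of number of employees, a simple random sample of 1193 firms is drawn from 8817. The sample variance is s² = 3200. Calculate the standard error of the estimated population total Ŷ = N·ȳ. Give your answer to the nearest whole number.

13428

Var(Ŷ) = N²·Var(ȳ) = N²·(1 − n/N)·s²/n.
f = 1193/8817 = 0.13530679; Var(ȳ) = 0.86469321·3200/1193 = 2.3193783.
Var(Ŷ) = 8817² · 2.3193783 = 1.8030728 × 10^8.
SE(Ŷ) = √(1.8030728 × 10^8) = 13428.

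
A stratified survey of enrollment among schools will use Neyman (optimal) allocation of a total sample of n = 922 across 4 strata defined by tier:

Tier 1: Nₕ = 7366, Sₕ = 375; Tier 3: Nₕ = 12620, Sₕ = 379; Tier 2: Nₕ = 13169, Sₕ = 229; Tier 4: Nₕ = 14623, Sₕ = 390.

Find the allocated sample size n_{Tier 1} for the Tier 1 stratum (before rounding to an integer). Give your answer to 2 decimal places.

Neyman allocation: nₕ = n·NₕSₕ / Σⱼ NⱼSⱼ.
Σ NⱼSⱼ = 7366·375 + 12620·379 + 13169·229 + 14623·390 = 1.6263901 × 10^7.
n_{Tier 1} = 922·7366·375 / (1.6263901 × 10^7) = 156.59.

156.59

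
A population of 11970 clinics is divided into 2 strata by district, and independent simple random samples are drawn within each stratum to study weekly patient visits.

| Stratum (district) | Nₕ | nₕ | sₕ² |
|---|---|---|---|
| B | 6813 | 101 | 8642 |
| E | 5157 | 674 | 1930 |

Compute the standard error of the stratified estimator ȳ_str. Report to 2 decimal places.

5.27

Var(ȳ_str) = Σₕ Wₕ²(1 − fₕ)sₕ²/nₕ with Wₕ = Nₕ/N, N = 11970.
B: Wₕ = 0.56917293; term = 0.56917293²·(1 − 0.01482460)·8642/101 = 27.308316.
E: Wₕ = 0.43082707; term = 0.43082707²·(1 − 0.13069614)·1930/674 = 0.46203511.
Sum = 27.770351.
SE = √(27.770351) = 5.27.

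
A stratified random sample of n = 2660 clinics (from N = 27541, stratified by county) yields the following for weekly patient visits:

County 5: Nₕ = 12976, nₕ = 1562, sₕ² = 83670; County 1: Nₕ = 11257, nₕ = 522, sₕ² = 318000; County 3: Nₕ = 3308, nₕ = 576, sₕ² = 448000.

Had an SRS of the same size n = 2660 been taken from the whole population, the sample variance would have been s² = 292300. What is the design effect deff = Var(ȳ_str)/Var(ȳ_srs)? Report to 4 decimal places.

Var(ȳ_str) = Σ Wₕ²(1−fₕ)sₕ²/nₕ with Wₕ = Nₕ/27541:
  County 5: (12976/27541)²·(1−1562/12976)·83670/1562 = 10.45943
  County 1: (11257/27541)²·(1−522/11257)·318000/522 = 97.055896
  County 3: (3308/27541)²·(1−576/3308)·448000/576 = 9.2670673
  → Var(ȳ_str) = 116.78239.
Var(ȳ_srs) = (1 − 2660/27541)·292300/2660 = 99.273951.
deff = 116.78239 / 99.273951 = 1.1764.

1.1764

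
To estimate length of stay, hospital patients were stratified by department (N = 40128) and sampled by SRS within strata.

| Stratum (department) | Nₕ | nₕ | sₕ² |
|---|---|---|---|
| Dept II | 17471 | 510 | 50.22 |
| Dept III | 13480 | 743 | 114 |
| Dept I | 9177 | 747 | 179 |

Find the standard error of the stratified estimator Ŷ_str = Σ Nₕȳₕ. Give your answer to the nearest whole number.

Var(Ŷ_str) = Σₕ Nₕ²(1 − fₕ)sₕ²/nₕ.
Dept II: 17471²·(1 − 510/17471)·50.22/510 = 2.9179359 × 10^7.
Dept III: 13480²·(1 − 743/13480)·114/743 = 2.6343476 × 10^7.
Dept I: 9177²·(1 − 747/9177)·179/747 = 1.8537909 × 10^7.
Sum = 7.4060744 × 10^7.
SE = √(7.4060744 × 10^7) = 8606.

8606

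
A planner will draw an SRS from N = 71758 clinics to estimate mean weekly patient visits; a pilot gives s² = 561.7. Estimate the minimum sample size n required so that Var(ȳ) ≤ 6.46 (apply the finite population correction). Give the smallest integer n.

87

Without fpc, n₀ = s²/D = 561.7/6.46 = 86.9505.
With fpc, (1 − n/N)·s²/n ≤ D requires n ≥ n₀/(1 + n₀/N) = 86.9505/(1 + 86.9505/71758) = 86.8453.
Rounding up, n = 87.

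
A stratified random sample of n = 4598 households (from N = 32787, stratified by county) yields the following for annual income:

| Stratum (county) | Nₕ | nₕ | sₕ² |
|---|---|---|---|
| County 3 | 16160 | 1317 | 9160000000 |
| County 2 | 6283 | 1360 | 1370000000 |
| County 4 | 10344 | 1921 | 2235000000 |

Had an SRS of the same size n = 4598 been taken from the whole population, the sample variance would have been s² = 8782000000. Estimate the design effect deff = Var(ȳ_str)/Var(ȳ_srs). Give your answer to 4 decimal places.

1.0202

Var(ȳ_str) = Σ Wₕ²(1−fₕ)sₕ²/nₕ with Wₕ = Nₕ/32787:
  County 3: (16160/32787)²·(1−1317/16160)·9160000000/1317 = 1.5519202 × 10^6
  County 2: (6283/32787)²·(1−1360/6283)·1370000000/1360 = 28985.126
  County 4: (10344/32787)²·(1−1921/10344)·2235000000/1921 = 94297.92
  → Var(ȳ_str) = 1.6752032 × 10^6.
Var(ȳ_srs) = (1 − 4598/32787)·8782000000/4598 = 1.6421108 × 10^6.
deff = (1.6752032 × 10^6) / (1.6421108 × 10^6) = 1.0202.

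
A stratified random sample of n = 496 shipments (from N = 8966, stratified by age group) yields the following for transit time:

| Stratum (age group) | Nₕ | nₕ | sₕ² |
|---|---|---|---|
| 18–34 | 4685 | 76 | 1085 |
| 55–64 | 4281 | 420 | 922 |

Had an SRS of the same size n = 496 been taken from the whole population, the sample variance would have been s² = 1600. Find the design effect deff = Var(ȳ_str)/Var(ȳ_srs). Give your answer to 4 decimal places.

1.4065

Var(ȳ_str) = Σ Wₕ²(1−fₕ)sₕ²/nₕ with Wₕ = Nₕ/8966:
  18–34: (4685/8966)²·(1−76/4685)·1085/76 = 3.8347317
  55–64: (4281/8966)²·(1−420/4281)·922/420 = 0.45136636
  → Var(ȳ_str) = 4.2860981.
Var(ȳ_srs) = (1 − 496/8966)·1600/496 = 3.0473545.
deff = 4.2860981 / 3.0473545 = 1.4065.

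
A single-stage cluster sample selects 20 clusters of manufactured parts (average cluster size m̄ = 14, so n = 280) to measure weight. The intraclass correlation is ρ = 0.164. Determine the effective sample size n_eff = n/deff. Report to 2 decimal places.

deff = 1 + (14 − 1)·0.164 = 1 + 2.132 = 3.132.
n_eff = 280 / 3.132 = 89.40.

89.40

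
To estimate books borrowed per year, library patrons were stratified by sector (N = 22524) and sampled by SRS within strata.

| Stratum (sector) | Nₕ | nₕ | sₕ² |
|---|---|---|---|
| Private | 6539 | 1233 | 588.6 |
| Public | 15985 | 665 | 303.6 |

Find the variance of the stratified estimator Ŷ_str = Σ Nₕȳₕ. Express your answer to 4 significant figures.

Var(Ŷ_str) = Σₕ Nₕ²(1 − fₕ)sₕ²/nₕ.
Private: 6539²·(1 − 1233/6539)·588.6/1233 = 1.6562877 × 10^7.
Public: 15985²·(1 − 665/15985)·303.6/665 = 1.118025 × 10^8.
Sum = 1.2836538 × 10^8.

1.284 × 10^8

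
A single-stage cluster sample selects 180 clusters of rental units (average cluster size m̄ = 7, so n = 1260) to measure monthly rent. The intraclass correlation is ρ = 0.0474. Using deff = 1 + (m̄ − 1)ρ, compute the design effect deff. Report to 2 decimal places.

1.28

deff = 1 + (7 − 1)·0.0474 = 1 + 0.2844 = 1.2844.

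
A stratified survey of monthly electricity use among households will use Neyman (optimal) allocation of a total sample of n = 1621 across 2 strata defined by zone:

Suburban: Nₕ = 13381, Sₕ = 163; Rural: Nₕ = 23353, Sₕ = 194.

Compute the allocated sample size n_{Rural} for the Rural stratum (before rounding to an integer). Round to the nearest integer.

Neyman allocation: nₕ = n·NₕSₕ / Σⱼ NⱼSⱼ.
Σ NⱼSⱼ = 13381·163 + 23353·194 = 6.711585 × 10^6.
n_{Rural} = 1621·23353·194 / (6.711585 × 10^6) = 1094.

1094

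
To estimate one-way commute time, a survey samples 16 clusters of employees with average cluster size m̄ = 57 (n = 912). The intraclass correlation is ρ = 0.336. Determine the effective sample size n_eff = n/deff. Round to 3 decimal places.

46.023

deff = 1 + (57 − 1)·0.336 = 1 + 18.816 = 19.816.
n_eff = 912 / 19.816 = 46.023.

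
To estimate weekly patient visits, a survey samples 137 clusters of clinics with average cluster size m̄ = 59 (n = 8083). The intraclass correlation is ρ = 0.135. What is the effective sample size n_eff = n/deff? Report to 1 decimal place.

deff = 1 + (59 − 1)·0.135 = 1 + 7.83 = 8.83.
n_eff = 8083 / 8.83 = 915.4.

915.4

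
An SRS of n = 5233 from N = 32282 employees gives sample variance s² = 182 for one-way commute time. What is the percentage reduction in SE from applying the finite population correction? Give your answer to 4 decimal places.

f = n/N = 5233/32282 = 0.16210272.
SE_no-fpc = √(s²/n) = 0.18649205; SE_fpc = √((1−f)s²/n) = 0.17070872.
Ratio = √(1−f) = 0.91536729. Reduction = 100·(1 − 0.91536729) = 8.4633%.

8.4633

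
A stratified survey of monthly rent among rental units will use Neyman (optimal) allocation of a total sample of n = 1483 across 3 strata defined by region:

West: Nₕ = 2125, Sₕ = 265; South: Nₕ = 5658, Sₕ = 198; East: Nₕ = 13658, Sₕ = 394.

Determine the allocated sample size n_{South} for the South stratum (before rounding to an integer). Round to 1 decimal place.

235.2

Neyman allocation: nₕ = n·NₕSₕ / Σⱼ NⱼSⱼ.
Σ NⱼSⱼ = 2125·265 + 5658·198 + 13658·394 = 7.064661 × 10^6.
n_{South} = 1483·5658·198 / (7.064661 × 10^6) = 235.2.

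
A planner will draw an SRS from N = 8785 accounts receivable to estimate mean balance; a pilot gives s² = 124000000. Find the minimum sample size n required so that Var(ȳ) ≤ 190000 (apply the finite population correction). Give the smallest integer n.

Without fpc, n₀ = s²/D = 124000000/190000 = 652.6316.
With fpc, (1 − n/N)·s²/n ≤ D requires n ≥ n₀/(1 + n₀/N) = 652.6316/(1 + 652.6316/8785) = 607.5008.
Rounding up, n = 608.

608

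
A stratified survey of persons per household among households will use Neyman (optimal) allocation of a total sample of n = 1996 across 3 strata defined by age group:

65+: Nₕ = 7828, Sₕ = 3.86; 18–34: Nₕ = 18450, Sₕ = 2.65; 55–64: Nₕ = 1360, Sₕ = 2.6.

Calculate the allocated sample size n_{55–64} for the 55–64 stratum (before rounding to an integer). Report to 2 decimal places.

Neyman allocation: nₕ = n·NₕSₕ / Σⱼ NⱼSⱼ.
Σ NⱼSⱼ = 7828·3.86 + 18450·2.65 + 1360·2.6 = 82644.58.
n_{55–64} = 1996·1360·2.6 / 82644.58 = 85.40.

85.40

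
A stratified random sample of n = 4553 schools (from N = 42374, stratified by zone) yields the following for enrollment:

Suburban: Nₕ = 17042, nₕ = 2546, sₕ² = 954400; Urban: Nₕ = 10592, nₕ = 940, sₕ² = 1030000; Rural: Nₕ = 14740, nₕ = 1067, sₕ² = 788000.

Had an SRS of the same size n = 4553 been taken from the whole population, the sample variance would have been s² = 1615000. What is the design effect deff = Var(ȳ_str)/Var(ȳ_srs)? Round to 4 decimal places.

0.6218

Var(ȳ_str) = Σ Wₕ²(1−fₕ)sₕ²/nₕ with Wₕ = Nₕ/42374:
  Suburban: (17042/42374)²·(1−2546/17042)·954400/2546 = 51.57531
  Urban: (10592/42374)²·(1−940/10592)·1030000/940 = 62.388671
  Rural: (14740/42374)²·(1−1067/14740)·788000/1067 = 82.894205
  → Var(ȳ_str) = 196.85819.
Var(ȳ_srs) = (1 − 4553/42374)·1615000/4553 = 316.59819.
deff = 196.85819 / 316.59819 = 0.6218.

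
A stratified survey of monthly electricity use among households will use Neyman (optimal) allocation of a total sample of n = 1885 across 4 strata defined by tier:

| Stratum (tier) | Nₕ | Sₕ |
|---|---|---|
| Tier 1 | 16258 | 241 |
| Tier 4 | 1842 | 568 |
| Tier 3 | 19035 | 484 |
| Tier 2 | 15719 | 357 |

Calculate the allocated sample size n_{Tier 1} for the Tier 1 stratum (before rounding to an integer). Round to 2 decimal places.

Neyman allocation: nₕ = n·NₕSₕ / Σⱼ NⱼSⱼ.
Σ NⱼSⱼ = 16258·241 + 1842·568 + 19035·484 + 15719·357 = 1.9789057 × 10^7.
n_{Tier 1} = 1885·16258·241 / (1.9789057 × 10^7) = 373.22.

373.22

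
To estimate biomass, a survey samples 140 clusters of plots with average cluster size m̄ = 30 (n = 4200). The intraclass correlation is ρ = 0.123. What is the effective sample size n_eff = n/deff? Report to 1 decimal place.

919.6

deff = 1 + (30 − 1)·0.123 = 1 + 3.567 = 4.567.
n_eff = 4200 / 4.567 = 919.6.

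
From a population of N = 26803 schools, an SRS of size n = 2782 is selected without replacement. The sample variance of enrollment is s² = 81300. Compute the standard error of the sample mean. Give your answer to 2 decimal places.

Under SRS without replacement, Var(ȳ) = (1 − f)·s²/n with f = n/N = 2782/26803 = 0.10379435.
Var(ȳ) = (1 − 0.10379435)·81300/2782 = 0.89620565·29.22358 = 26.190338.
SE(ȳ) = √(26.190338) = 5.12.

5.12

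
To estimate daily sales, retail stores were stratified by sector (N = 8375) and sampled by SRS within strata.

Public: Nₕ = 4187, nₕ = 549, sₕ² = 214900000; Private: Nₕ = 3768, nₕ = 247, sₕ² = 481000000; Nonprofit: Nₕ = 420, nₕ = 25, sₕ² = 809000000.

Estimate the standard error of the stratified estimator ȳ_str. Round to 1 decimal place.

727.9

Var(ȳ_str) = Σₕ Wₕ²(1 − fₕ)sₕ²/nₕ with Wₕ = Nₕ/N, N = 8375.
Public: Wₕ = 0.49994030; term = 0.49994030²·(1 − 0.13112013)·214900000/549 = 85008.058.
Private: Wₕ = 0.44991045; term = 0.44991045²·(1 − 0.06555202)·481000000/247 = 368345.54.
Nonprofit: Wₕ = 0.05014925; term = 0.05014925²·(1 − 0.05952381)·809000000/25 = 76539.438.
Sum = 529893.04.
SE = √(529893.04) = 727.9.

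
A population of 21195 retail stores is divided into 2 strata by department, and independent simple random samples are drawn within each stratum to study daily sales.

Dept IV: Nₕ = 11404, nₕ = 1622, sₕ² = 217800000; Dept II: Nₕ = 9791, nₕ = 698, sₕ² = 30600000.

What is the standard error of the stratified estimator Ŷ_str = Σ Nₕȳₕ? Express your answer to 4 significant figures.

Var(Ŷ_str) = Σₕ Nₕ²(1 − fₕ)sₕ²/nₕ.
Dept IV: 11404²·(1 − 1622/11404)·217800000/1622 = 1.4979313 × 10^13.
Dept II: 9791²·(1 − 698/9791)·30600000/698 = 3.9030152 × 10^12.
Sum = 1.8882328 × 10^13.
SE = √(1.8882328 × 10^13) = 4.345 × 10^6.

4.345 × 10^6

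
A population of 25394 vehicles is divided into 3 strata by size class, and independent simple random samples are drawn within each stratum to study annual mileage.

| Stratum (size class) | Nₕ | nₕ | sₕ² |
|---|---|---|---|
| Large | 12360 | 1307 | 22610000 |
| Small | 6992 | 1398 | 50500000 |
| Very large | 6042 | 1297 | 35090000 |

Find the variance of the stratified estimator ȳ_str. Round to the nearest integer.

7059

Var(ȳ_str) = Σₕ Wₕ²(1 − fₕ)sₕ²/nₕ with Wₕ = Nₕ/N, N = 25394.
Large: Wₕ = 0.48672915; term = 0.48672915²·(1 − 0.10574434)·22610000/1307 = 3664.8937.
Small: Wₕ = 0.27534063; term = 0.27534063²·(1 − 0.19994279)·50500000/1398 = 2191.0176.
Very large: Wₕ = 0.23793022; term = 0.23793022²·(1 − 0.21466402)·35090000/1297 = 1202.813.
Sum = 7058.7243.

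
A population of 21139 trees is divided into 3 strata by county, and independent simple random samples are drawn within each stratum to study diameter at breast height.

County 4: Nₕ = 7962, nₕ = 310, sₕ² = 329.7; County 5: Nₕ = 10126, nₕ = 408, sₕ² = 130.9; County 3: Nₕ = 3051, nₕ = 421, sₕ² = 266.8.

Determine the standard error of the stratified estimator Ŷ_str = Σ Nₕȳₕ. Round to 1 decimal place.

10072.4

Var(Ŷ_str) = Σₕ Nₕ²(1 − fₕ)sₕ²/nₕ.
County 4: 7962²·(1 − 310/7962)·329.7/310 = 6.4796924 × 10^7.
County 5: 10126²·(1 − 408/10126)·130.9/408 = 3.1571433 × 10^7.
County 3: 3051²·(1 − 421/3051)·266.8/421 = 5.0851256 × 10^6.
Sum = 1.0145348 × 10^8.
SE = √(1.0145348 × 10^8) = 10072.4.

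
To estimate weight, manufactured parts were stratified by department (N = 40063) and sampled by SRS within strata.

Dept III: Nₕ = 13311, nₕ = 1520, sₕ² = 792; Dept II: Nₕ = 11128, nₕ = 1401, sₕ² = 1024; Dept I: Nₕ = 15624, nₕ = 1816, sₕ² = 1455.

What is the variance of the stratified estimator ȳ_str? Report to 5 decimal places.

0.20793

Var(ȳ_str) = Σₕ Wₕ²(1 − fₕ)sₕ²/nₕ with Wₕ = Nₕ/N, N = 40063.
Dept III: Wₕ = 0.33225170; term = 0.33225170²·(1 − 0.11419127)·792/1520 = 0.050951384.
Dept II: Wₕ = 0.27776252; term = 0.27776252²·(1 − 0.12589863)·1024/1401 = 0.049291374.
Dept I: Wₕ = 0.38998577; term = 0.38998577²·(1 − 0.11623144)·1455/1816 = 0.10769195.
Sum = 0.20793471.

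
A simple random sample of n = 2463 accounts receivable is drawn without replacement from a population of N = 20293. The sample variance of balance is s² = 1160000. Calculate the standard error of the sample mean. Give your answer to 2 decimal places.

Under SRS without replacement, Var(ȳ) = (1 − f)·s²/n with f = n/N = 2463/20293 = 0.12137190.
Var(ȳ) = (1 − 0.12137190)·1160000/2463 = 0.87862810·470.97036 = 413.80779.
SE(ȳ) = √(413.80779) = 20.34.

20.34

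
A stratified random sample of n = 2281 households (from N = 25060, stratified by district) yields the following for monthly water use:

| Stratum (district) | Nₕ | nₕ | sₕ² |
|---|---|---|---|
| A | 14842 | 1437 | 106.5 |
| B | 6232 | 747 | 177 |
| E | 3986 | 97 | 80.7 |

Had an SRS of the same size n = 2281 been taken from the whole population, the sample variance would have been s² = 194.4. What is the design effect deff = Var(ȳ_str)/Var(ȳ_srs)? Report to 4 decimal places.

Var(ȳ_str) = Σ Wₕ²(1−fₕ)sₕ²/nₕ with Wₕ = Nₕ/25060:
  A: (14842/25060)²·(1−1437/14842)·106.5/1437 = 0.02347956
  B: (6232/25060)²·(1−747/6232)·177/747 = 0.012897175
  E: (3986/25060)²·(1−97/3986)·80.7/97 = 0.020535955
  → Var(ȳ_str) = 0.05691269.
Var(ȳ_srs) = (1 − 2281/25060)·194.4/2281 = 0.077468396.
deff = 0.05691269 / 0.077468396 = 0.7347.

0.7347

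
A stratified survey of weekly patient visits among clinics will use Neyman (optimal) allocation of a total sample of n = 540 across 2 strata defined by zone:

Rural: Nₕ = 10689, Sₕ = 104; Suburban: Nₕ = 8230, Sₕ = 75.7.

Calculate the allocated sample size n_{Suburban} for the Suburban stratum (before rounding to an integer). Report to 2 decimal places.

193.94

Neyman allocation: nₕ = n·NₕSₕ / Σⱼ NⱼSⱼ.
Σ NⱼSⱼ = 10689·104 + 8230·75.7 = 1.734667 × 10^6.
n_{Suburban} = 540·8230·75.7 / (1.734667 × 10^6) = 193.94.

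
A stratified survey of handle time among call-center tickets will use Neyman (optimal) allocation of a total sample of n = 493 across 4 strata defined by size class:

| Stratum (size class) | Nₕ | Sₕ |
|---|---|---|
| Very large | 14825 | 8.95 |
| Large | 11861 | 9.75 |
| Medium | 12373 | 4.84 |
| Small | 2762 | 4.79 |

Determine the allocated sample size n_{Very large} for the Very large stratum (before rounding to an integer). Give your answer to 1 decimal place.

Neyman allocation: nₕ = n·NₕSₕ / Σⱼ NⱼSⱼ.
Σ NⱼSⱼ = 14825·8.95 + 11861·9.75 + 12373·4.84 + 2762·4.79 = 321443.8.
n_{Very large} = 493·14825·8.95 / 321443.8 = 203.5.

203.5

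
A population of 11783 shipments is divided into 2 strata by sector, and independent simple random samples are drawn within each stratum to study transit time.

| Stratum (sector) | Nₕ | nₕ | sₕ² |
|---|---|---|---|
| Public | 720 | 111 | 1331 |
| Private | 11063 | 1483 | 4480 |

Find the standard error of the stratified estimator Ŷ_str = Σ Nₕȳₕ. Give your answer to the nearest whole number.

18040

Var(Ŷ_str) = Σₕ Nₕ²(1 − fₕ)sₕ²/nₕ.
Public: 720²·(1 − 111/720)·1331/111 = 5.2578097 × 10^6.
Private: 11063²·(1 − 1483/11063)·4480/1483 = 3.2016605 × 10^8.
Sum = 3.2542386 × 10^8.
SE = √(3.2542386 × 10^8) = 18040.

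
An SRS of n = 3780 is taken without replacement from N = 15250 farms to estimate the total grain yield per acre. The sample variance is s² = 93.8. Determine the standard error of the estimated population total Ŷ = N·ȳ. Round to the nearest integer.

Var(Ŷ) = N²·Var(ȳ) = N²·(1 − n/N)·s²/n.
f = 3780/15250 = 0.24786885; Var(ȳ) = 0.75213115·93.8/3780 = 0.018663995.
Var(Ŷ) = 15250² · 0.018663995 = 4.3405453 × 10^6.
SE(Ŷ) = √(4.3405453 × 10^6) = 2083.

2083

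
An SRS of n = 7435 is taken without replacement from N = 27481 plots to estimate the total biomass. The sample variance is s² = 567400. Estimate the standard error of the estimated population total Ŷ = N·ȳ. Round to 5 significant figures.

Var(Ŷ) = N²·Var(ȳ) = N²·(1 − n/N)·s²/n.
f = 7435/27481 = 0.27055056; Var(ȳ) = 0.72944944·567400/7435 = 55.667735.
Var(Ŷ) = 27481² · 55.667735 = 4.2040572 × 10^10.
SE(Ŷ) = √(4.2040572 × 10^10) = 205040.

205040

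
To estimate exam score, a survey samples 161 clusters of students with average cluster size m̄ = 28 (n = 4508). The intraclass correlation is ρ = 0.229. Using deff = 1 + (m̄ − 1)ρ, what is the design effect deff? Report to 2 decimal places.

deff = 1 + (28 − 1)·0.229 = 1 + 6.183 = 7.183.

7.18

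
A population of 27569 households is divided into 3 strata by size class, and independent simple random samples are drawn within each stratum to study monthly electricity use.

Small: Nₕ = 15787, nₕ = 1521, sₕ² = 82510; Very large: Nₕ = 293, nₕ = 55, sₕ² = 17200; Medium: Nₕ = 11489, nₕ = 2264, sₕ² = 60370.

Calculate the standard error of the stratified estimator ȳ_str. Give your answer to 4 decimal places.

4.4521

Var(ȳ_str) = Σₕ Wₕ²(1 − fₕ)sₕ²/nₕ with Wₕ = Nₕ/N, N = 27569.
Small: Wₕ = 0.57263593; term = 0.57263593²·(1 − 0.09634509)·82510/1521 = 16.074489.
Very large: Wₕ = 0.01062788; term = 0.01062788²·(1 − 0.18771331)·17200/55 = 0.028692495.
Medium: Wₕ = 0.41673619; term = 0.41673619²·(1 − 0.19705806)·60370/2264 = 3.7183591.
Sum = 19.821541.
SE = √(19.821541) = 4.4521.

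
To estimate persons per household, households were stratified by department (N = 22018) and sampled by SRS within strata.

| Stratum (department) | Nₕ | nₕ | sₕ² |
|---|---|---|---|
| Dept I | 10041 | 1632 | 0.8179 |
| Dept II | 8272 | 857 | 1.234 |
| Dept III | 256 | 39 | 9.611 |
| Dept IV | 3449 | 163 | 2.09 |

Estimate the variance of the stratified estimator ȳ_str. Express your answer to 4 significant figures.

5.975 × 10^-4

Var(ȳ_str) = Σₕ Wₕ²(1 − fₕ)sₕ²/nₕ with Wₕ = Nₕ/N, N = 22018.
Dept I: Wₕ = 0.45603597; term = 0.45603597²·(1 − 0.16253361)·0.8179/1632 = 8.728621 × 10^-5.
Dept II: Wₕ = 0.37569262; term = 0.37569262²·(1 − 0.10360251)·1.234/857 = 1.8217983 × 10^-4.
Dept III: Wₕ = 0.01162685; term = 0.01162685²·(1 − 0.15234375)·9.611/39 = 2.823891 × 10^-5.
Dept IV: Wₕ = 0.15664456; term = 0.15664456²·(1 − 0.04726008)·2.09/163 = 2.9975311 × 10^-4.
Sum = 5.9745806 × 10^-4.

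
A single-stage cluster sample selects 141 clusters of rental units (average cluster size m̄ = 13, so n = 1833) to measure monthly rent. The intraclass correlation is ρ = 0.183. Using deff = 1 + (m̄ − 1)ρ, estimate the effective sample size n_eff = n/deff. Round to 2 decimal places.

573.53

deff = 1 + (13 − 1)·0.183 = 1 + 2.196 = 3.196.
n_eff = 1833 / 3.196 = 573.53.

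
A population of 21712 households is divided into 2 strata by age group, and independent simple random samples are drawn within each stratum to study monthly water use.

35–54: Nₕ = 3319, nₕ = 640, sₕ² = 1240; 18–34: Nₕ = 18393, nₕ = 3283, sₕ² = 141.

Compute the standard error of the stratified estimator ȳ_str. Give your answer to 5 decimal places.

Var(ȳ_str) = Σₕ Wₕ²(1 − fₕ)sₕ²/nₕ with Wₕ = Nₕ/N, N = 21712.
35–54: Wₕ = 0.15286478; term = 0.15286478²·(1 − 0.19282917)·1240/640 = 0.036544499.
18–34: Wₕ = 0.84713522; term = 0.84713522²·(1 − 0.17849182)·141/3283 = 0.025320111.
Sum = 0.06186461.
SE = √(0.06186461) = 0.24873.

0.24873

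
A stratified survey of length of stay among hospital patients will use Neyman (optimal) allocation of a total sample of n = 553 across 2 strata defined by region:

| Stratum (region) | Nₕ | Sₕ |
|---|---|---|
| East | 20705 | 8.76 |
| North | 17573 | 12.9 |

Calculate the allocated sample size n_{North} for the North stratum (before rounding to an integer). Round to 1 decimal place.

Neyman allocation: nₕ = n·NₕSₕ / Σⱼ NⱼSⱼ.
Σ NⱼSⱼ = 20705·8.76 + 17573·12.9 = 408067.5.
n_{North} = 553·17573·12.9 / 408067.5 = 307.2.

307.2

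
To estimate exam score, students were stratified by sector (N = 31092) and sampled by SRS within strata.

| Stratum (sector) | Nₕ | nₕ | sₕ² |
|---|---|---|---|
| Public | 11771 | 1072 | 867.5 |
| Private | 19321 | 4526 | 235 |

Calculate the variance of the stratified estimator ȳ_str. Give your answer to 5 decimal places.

Var(ȳ_str) = Σₕ Wₕ²(1 − fₕ)sₕ²/nₕ with Wₕ = Nₕ/N, N = 31092.
Public: Wₕ = 0.37858613; term = 0.37858613²·(1 − 0.09107128)·867.5/1072 = 0.10542265.
Private: Wₕ = 0.62141387; term = 0.62141387²·(1 − 0.23425289)·235/4526 = 0.015353259.
Sum = 0.12077591.

0.12078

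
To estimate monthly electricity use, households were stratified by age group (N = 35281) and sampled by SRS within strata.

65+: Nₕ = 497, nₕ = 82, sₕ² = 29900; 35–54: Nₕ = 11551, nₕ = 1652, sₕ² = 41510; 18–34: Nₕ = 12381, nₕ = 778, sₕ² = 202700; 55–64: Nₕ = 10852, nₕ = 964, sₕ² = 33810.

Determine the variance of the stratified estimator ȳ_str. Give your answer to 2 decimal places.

35.46

Var(ȳ_str) = Σₕ Wₕ²(1 − fₕ)sₕ²/nₕ with Wₕ = Nₕ/N, N = 35281.
65+: Wₕ = 0.01408690; term = 0.01408690²·(1 − 0.16498994)·29900/82 = 0.060419907.
35–54: Wₕ = 0.32740002; term = 0.32740002²·(1 − 0.14301792)·41510/1652 = 2.3081914.
18–34: Wₕ = 0.35092543; term = 0.35092543²·(1 − 0.06283822)·202700/778 = 30.068959.
55–64: Wₕ = 0.30758765; term = 0.30758765²·(1 − 0.08883155)·33810/964 = 3.0234626.
Sum = 35.461033.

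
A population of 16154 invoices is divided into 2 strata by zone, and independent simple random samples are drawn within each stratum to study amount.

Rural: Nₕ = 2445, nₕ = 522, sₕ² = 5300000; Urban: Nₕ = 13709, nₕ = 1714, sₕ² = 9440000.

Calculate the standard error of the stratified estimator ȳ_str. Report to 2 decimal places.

60.44

Var(ȳ_str) = Σₕ Wₕ²(1 − fₕ)sₕ²/nₕ with Wₕ = Nₕ/N, N = 16154.
Rural: Wₕ = 0.15135570; term = 0.15135570²·(1 − 0.21349693)·5300000/522 = 182.93776.
Urban: Wₕ = 0.84864430; term = 0.84864430²·(1 − 0.12502735)·9440000/1714 = 3470.6199.
Sum = 3653.5577.
SE = √(3653.5577) = 60.44.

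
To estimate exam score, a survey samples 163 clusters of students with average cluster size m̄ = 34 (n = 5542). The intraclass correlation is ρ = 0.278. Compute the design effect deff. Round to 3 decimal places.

deff = 1 + (34 − 1)·0.278 = 1 + 9.174 = 10.174.

10.174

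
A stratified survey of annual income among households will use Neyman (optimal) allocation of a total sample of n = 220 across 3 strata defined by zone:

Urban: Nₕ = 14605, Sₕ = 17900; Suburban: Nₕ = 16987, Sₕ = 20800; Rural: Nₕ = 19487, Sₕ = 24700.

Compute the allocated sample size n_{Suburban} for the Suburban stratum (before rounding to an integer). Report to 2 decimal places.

70.92

Neyman allocation: nₕ = n·NₕSₕ / Σⱼ NⱼSⱼ.
Σ NⱼSⱼ = 14605·17900 + 16987·20800 + 19487·24700 = 1.096088 × 10^9.
n_{Suburban} = 220·16987·20800 / (1.096088 × 10^9) = 70.92.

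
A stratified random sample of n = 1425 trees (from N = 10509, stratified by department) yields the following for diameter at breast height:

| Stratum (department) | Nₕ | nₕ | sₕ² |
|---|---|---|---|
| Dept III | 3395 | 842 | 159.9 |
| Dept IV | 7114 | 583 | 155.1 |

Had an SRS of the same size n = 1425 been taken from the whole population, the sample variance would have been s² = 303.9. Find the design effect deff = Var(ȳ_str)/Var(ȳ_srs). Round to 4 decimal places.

0.6880

Var(ȳ_str) = Σ Wₕ²(1−fₕ)sₕ²/nₕ with Wₕ = Nₕ/10509:
  Dept III: (3395/10509)²·(1−842/3395)·159.9/842 = 0.014904046
  Dept IV: (7114/10509)²·(1−583/7114)·155.1/583 = 0.11192162
  → Var(ȳ_str) = 0.12682567.
Var(ȳ_srs) = (1 − 1425/10509)·303.9/1425 = 0.18434509.
deff = 0.12682567 / 0.18434509 = 0.6880.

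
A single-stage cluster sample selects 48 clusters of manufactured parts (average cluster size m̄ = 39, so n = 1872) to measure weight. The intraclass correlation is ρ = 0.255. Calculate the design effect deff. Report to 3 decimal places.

deff = 1 + (39 − 1)·0.255 = 1 + 9.69 = 10.69.

10.690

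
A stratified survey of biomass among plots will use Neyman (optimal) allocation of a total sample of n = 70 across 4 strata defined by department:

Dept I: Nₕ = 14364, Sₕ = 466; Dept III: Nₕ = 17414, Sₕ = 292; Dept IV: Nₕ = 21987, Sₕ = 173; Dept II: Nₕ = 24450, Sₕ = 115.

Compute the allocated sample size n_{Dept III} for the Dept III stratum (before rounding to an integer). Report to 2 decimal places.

19.35

Neyman allocation: nₕ = n·NₕSₕ / Σⱼ NⱼSⱼ.
Σ NⱼSⱼ = 14364·466 + 17414·292 + 21987·173 + 24450·115 = 1.8394013 × 10^7.
n_{Dept III} = 70·17414·292 / (1.8394013 × 10^7) = 19.35.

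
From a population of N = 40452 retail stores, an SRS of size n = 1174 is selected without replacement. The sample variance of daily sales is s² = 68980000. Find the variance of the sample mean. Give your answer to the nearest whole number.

57051

Under SRS without replacement, Var(ȳ) = (1 − f)·s²/n with f = n/N = 1174/40452 = 0.02902205.
Var(ȳ) = (1 − 0.02902205)·68980000/1174 = 0.97097795·58756.388 = 57051.158.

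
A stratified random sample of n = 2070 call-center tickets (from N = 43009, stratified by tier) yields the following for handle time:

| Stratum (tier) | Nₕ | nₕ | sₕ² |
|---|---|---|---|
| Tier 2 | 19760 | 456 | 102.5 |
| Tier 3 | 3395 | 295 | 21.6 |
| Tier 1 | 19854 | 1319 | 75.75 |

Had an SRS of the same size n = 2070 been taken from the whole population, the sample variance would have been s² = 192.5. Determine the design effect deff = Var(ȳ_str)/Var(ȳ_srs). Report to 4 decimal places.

Var(ȳ_str) = Σ Wₕ²(1−fₕ)sₕ²/nₕ with Wₕ = Nₕ/43009:
  Tier 2: (19760/43009)²·(1−456/19760)·102.5/456 = 0.046352652
  Tier 3: (3395/43009)²·(1−295/3395)·21.6/295 = 4.1659545 × 10^-4
  Tier 1: (19854/43009)²·(1−1319/19854)·75.75/1319 = 0.011425093
  → Var(ȳ_str) = 0.05819434.
Var(ȳ_srs) = (1 − 2070/43009)·192.5/2070 = 0.088519362.
deff = 0.05819434 / 0.088519362 = 0.6574.

0.6574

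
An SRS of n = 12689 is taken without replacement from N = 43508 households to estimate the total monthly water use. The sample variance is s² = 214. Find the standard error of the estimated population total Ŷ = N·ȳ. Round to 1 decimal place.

Var(Ŷ) = N²·Var(ȳ) = N²·(1 − n/N)·s²/n.
f = 12689/43508 = 0.29164751; Var(ȳ) = 0.70835249·214/12689 = 0.011946366.
Var(Ŷ) = 43508² · 0.011946366 = 2.2613826 × 10^7.
SE(Ŷ) = √(2.2613826 × 10^7) = 4755.4.

4755.4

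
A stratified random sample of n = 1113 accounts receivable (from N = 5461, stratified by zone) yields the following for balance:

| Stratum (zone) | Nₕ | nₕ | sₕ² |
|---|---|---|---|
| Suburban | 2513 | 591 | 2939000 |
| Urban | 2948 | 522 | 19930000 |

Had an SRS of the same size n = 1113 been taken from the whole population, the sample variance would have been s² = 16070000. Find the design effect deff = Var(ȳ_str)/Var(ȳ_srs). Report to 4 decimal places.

0.8665

Var(ȳ_str) = Σ Wₕ²(1−fₕ)sₕ²/nₕ with Wₕ = Nₕ/5461:
  Suburban: (2513/5461)²·(1−591/2513)·2939000/591 = 805.40371
  Urban: (2948/5461)²·(1−522/2948)·19930000/522 = 9156.104
  → Var(ȳ_str) = 9961.5077.
Var(ȳ_srs) = (1 − 1113/5461)·16070000/1113 = 11495.77.
deff = 9961.5077 / 11495.77 = 0.8665.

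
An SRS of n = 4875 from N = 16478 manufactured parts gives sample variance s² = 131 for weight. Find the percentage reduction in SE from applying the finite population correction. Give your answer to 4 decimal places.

f = n/N = 4875/16478 = 0.29584901.
SE_no-fpc = √(s²/n) = 0.16392619; SE_fpc = √((1−f)s²/n) = 0.13755654.
Ratio = √(1−f) = 0.83913705. Reduction = 100·(1 − 0.83913705) = 16.0863%.

16.0863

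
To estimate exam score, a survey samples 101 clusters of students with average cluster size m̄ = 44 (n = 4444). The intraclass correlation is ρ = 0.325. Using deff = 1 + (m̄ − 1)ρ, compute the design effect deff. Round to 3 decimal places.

14.975

deff = 1 + (44 − 1)·0.325 = 1 + 13.975 = 14.975.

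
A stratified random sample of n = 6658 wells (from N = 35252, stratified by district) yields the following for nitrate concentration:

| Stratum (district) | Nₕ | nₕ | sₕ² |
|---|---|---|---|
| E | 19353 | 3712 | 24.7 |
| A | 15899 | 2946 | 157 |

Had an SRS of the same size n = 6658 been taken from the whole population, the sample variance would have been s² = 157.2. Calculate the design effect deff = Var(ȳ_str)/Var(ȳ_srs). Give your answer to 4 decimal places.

Var(ȳ_str) = Σ Wₕ²(1−fₕ)sₕ²/nₕ with Wₕ = Nₕ/35252:
  E: (19353/35252)²·(1−3712/19353)·24.7/3712 = 0.0016208181
  A: (15899/35252)²·(1−2946/15899)·157/2946 = 0.0088316035
  → Var(ȳ_str) = 0.010452422.
Var(ȳ_srs) = (1 − 6658/35252)·157.2/6658 = 0.019151372.
deff = 0.010452422 / 0.019151372 = 0.5458.

0.5458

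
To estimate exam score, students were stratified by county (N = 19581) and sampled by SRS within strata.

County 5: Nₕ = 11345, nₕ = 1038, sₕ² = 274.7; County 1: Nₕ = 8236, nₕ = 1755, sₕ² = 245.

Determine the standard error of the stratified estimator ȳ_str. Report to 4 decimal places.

Var(ȳ_str) = Σₕ Wₕ²(1 − fₕ)sₕ²/nₕ with Wₕ = Nₕ/N, N = 19581.
County 5: Wₕ = 0.57938818; term = 0.57938818²·(1 − 0.09149405)·274.7/1038 = 0.080710186.
County 1: Wₕ = 0.42061182; term = 0.42061182²·(1 − 0.21308888)·245/1755 = 0.019434689.
Sum = 0.10014488.
SE = √(0.10014488) = 0.3165.

0.3165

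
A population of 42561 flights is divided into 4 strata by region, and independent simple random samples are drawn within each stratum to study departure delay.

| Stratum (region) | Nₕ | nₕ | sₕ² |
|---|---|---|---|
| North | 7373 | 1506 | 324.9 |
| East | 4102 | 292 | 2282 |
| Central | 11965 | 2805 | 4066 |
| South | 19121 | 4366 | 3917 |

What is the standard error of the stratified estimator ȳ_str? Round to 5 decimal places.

0.54774

Var(ȳ_str) = Σₕ Wₕ²(1 − fₕ)sₕ²/nₕ with Wₕ = Nₕ/N, N = 42561.
North: Wₕ = 0.17323371; term = 0.17323371²·(1 − 0.20425878)·324.9/1506 = 0.0051518287.
East: Wₕ = 0.09637931; term = 0.09637931²·(1 − 0.07118479)·2282/292 = 0.067426369.
Central: Wₕ = 0.28112591; term = 0.28112591²·(1 − 0.23443377)·4066/2805 = 0.087703927.
South: Wₕ = 0.44926106; term = 0.44926106²·(1 − 0.22833534)·3917/4366 = 0.13973204.
Sum = 0.30001416.
SE = √(0.30001416) = 0.54774.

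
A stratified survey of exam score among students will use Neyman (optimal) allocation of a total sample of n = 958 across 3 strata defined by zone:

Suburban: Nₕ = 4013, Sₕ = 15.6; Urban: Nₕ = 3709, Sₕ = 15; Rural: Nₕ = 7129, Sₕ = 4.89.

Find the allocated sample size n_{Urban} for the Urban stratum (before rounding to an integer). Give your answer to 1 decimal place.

348.1

Neyman allocation: nₕ = n·NₕSₕ / Σⱼ NⱼSⱼ.
Σ NⱼSⱼ = 4013·15.6 + 3709·15 + 7129·4.89 = 153098.61.
n_{Urban} = 958·3709·15 / 153098.61 = 348.1.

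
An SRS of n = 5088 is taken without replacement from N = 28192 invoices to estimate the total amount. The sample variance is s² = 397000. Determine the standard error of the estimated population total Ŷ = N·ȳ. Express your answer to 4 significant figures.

Var(Ŷ) = N²·Var(ȳ) = N²·(1 − n/N)·s²/n.
f = 5088/28192 = 0.18047673; Var(ȳ) = 0.81952327·397000/5088 = 63.94472.
Var(Ŷ) = 28192² · 63.94472 = 5.0822551 × 10^10.
SE(Ŷ) = √(5.0822551 × 10^10) = 225400.

225400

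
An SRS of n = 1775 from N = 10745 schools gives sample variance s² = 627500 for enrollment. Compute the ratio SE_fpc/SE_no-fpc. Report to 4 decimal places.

f = n/N = 1775/10745 = 0.16519311.
SE_no-fpc = √(s²/n) = 18.802158; SE_fpc = √((1−f)s²/n) = 17.179111.
Ratio = √(1−f) = 0.91367767.

0.9137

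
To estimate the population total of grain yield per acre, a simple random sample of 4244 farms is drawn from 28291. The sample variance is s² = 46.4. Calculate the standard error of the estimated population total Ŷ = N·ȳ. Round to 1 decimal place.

2727.3

Var(Ŷ) = N²·Var(ȳ) = N²·(1 − n/N)·s²/n.
f = 4244/28291 = 0.15001237; Var(ȳ) = 0.84998763·46.4/4244 = 0.0092929844.
Var(Ŷ) = 28291² · 0.0092929844 = 7.4379252 × 10^6.
SE(Ŷ) = √(7.4379252 × 10^6) = 2727.3.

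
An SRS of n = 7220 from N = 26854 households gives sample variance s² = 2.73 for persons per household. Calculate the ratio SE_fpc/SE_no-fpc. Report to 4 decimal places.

f = n/N = 7220/26854 = 0.26886125.
SE_no-fpc = √(s²/n) = 0.019445214; SE_fpc = √((1−f)s²/n) = 0.016626951.
Ratio = √(1−f) = 0.85506652.

0.8551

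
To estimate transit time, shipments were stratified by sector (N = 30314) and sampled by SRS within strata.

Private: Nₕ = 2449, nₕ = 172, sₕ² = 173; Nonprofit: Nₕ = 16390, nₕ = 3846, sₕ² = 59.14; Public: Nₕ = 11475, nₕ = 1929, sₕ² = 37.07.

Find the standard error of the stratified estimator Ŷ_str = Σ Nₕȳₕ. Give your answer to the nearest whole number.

Var(Ŷ_str) = Σₕ Nₕ²(1 − fₕ)sₕ²/nₕ.
Private: 2449²·(1 − 172/2449)·173/172 = 5.6087938 × 10^6.
Nonprofit: 16390²·(1 − 3846/16390)·59.14/3846 = 3.1614553 × 10^6.
Public: 11475²·(1 − 1929/11475)·37.07/1929 = 2.10506 × 10^6.
Sum = 1.0875309 × 10^7.
SE = √(1.0875309 × 10^7) = 3298.

3298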